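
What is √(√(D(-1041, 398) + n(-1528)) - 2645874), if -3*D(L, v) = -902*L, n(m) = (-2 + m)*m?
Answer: √(-2645874 + √2024846) ≈ 1626.2*I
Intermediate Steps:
n(m) = m*(-2 + m)
D(L, v) = 902*L/3 (D(L, v) = -(-902)*L/3 = 902*L/3)
√(√(D(-1041, 398) + n(-1528)) - 2645874) = √(√((902/3)*(-1041) - 1528*(-2 - 1528)) - 2645874) = √(√(-312994 - 1528*(-1530)) - 2645874) = √(√(-312994 + 2337840) - 2645874) = √(√2024846 - 2645874) = √(-2645874 + √2024846)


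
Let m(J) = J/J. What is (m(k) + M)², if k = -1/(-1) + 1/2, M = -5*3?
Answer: 196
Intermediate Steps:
M = -15
k = 3/2 (k = -1*(-1) + 1*(½) = 1 + ½ = 3/2 ≈ 1.5000)
m(J) = 1
(m(k) + M)² = (1 - 15)² = (-14)² = 196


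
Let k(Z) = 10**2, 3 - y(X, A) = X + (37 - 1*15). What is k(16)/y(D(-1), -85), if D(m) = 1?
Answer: -5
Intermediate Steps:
y(X, A) = -19 - X (y(X, A) = 3 - (X + (37 - 1*15)) = 3 - (X + (37 - 15)) = 3 - (X + 22) = 3 - (22 + X) = 3 + (-22 - X) = -19 - X)
k(Z) = 100
k(16)/y(D(-1), -85) = 100/(-19 - 1*1) = 100/(-19 - 1) = 100/(-20) = 100*(-1/20) = -5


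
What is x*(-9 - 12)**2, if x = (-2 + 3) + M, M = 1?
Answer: 882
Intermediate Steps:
x = 2 (x = (-2 + 3) + 1 = 1 + 1 = 2)
x*(-9 - 12)**2 = 2*(-9 - 12)**2 = 2*(-21)**2 = 2*441 = 882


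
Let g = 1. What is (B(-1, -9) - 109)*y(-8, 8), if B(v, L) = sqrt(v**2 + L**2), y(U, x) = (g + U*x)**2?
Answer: -432621 + 3969*sqrt(82) ≈ -3.9668e+5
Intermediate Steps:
y(U, x) = (1 + U*x)**2
B(v, L) = sqrt(L**2 + v**2)
(B(-1, -9) - 109)*y(-8, 8) = (sqrt((-9)**2 + (-1)**2) - 109)*(1 - 8*8)**2 = (sqrt(81 + 1) - 109)*(1 - 64)**2 = (sqrt(82) - 109)*(-63)**2 = (-109 + sqrt(82))*3969 = -432621 + 3969*sqrt(82)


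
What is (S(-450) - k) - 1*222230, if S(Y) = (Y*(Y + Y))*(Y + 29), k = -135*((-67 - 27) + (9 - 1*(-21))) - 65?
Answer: -170735805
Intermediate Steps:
k = 8575 (k = -135*(-94 + (9 + 21)) - 65 = -135*(-94 + 30) - 65 = -135*(-64) - 65 = 8640 - 65 = 8575)
S(Y) = 2*Y²*(29 + Y) (S(Y) = (Y*(2*Y))*(29 + Y) = (2*Y²)*(29 + Y) = 2*Y²*(29 + Y))
(S(-450) - k) - 1*222230 = (2*(-450)²*(29 - 450) - 1*8575) - 1*222230 = (2*202500*(-421) - 8575) - 222230 = (-170505000 - 8575) - 222230 = -170513575 - 222230 = -170735805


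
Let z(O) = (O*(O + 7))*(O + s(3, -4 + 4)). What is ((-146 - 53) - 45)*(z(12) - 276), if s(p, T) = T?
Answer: -600240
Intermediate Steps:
z(O) = O²*(7 + O) (z(O) = (O*(O + 7))*(O + (-4 + 4)) = (O*(7 + O))*(O + 0) = (O*(7 + O))*O = O²*(7 + O))
((-146 - 53) - 45)*(z(12) - 276) = ((-146 - 53) - 45)*(12²*(7 + 12) - 276) = (-199 - 45)*(144*19 - 276) = -244*(2736 - 276) = -244*2460 = -600240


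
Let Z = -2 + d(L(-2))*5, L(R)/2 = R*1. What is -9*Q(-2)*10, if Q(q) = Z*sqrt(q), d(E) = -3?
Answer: 1530*I*sqrt(2) ≈ 2163.7*I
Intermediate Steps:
L(R) = 2*R (L(R) = 2*(R*1) = 2*R)
Z = -17 (Z = -2 - 3*5 = -2 - 15 = -17)
Q(q) = -17*sqrt(q)
-9*Q(-2)*10 = -(-153)*sqrt(-2)*10 = -(-153)*I*sqrt(2)*10 = (153*I*sqrt(2))*10 = 1530*I*sqrt(2)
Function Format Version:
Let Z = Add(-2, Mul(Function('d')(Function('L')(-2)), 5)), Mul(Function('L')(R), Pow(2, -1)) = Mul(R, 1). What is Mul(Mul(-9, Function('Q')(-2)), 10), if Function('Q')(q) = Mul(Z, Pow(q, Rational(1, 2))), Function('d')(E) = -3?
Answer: Mul(1530, I, Pow(2, Rational(1, 2))) ≈ Mul(2163.7, I)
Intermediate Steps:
Function('L')(R) = Mul(2, R) (Function('L')(R) = Mul(2, Mul(R, 1)) = Mul(2, R))
Z = -17 (Z = Add(-2, Mul(-3, 5)) = Add(-2, -15) = -17)
Function('Q')(q) = Mul(-17, Pow(q, Rational(1, 2)))
Mul(Mul(-9, Function('Q')(-2)), 10) = Mul(Mul(-9, Mul(-17, Pow(-2, Rational(1, 2)))), 10) = Mul(Mul(-9, Mul(-17, Mul(I, Pow(2, Rational(1, 2))))), 10) = Mul(Mul(-9, Mul(-17, I, Pow(2, Rational(1, 2)))), 10) = Mul(Mul(153, I, Pow(2, Rational(1, 2))), 10) = Mul(1530, I, Pow(2, Rational(1, 2)))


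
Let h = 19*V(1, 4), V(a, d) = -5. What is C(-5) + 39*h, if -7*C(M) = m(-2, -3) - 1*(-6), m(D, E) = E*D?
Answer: -25947/7 ≈ -3706.7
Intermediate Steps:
m(D, E) = D*E
h = -95 (h = 19*(-5) = -95)
C(M) = -12/7 (C(M) = -(-2*(-3) - 1*(-6))/7 = -(6 + 6)/7 = -⅐*12 = -12/7)
C(-5) + 39*h = -12/7 + 39*(-95) = -12/7 - 3705 = -25947/7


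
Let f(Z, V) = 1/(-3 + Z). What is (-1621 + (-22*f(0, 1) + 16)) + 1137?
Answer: -1382/3 ≈ -460.67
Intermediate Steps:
(-1621 + (-22*f(0, 1) + 16)) + 1137 = (-1621 + (-22/(-3 + 0) + 16)) + 1137 = (-1621 + (-22/(-3) + 16)) + 1137 = (-1621 + (-22*(-1/3) + 16)) + 1137 = (-1621 + (22/3 + 16)) + 1137 = (-1621 + 70/3) + 1137 = -4793/3 + 1137 = -1382/3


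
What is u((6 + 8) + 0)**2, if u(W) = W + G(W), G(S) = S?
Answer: 784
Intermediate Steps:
u(W) = 2*W (u(W) = W + W = 2*W)
u((6 + 8) + 0)**2 = (2*((6 + 8) + 0))**2 = (2*(14 + 0))**2 = (2*14)**2 = 28**2 = 784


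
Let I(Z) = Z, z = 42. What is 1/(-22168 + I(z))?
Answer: -1/22126 ≈ -4.5196e-5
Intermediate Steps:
1/(-22168 + I(z)) = 1/(-22168 + 42) = 1/(-22126) = -1/22126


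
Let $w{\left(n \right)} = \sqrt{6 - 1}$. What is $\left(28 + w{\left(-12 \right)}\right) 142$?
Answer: $3976 + 142 \sqrt{5} \approx 4293.5$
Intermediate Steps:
$w{\left(n \right)} = \sqrt{5}$
$\left(28 + w{\left(-12 \right)}\right) 142 = \left(28 + \sqrt{5}\right) 142 = 3976 + 142 \sqrt{5}$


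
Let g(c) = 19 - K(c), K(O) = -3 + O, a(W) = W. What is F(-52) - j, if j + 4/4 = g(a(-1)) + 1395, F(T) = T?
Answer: -1469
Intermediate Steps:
g(c) = 22 - c (g(c) = 19 - (-3 + c) = 19 + (3 - c) = 22 - c)
j = 1417 (j = -1 + ((22 - 1*(-1)) + 1395) = -1 + ((22 + 1) + 1395) = -1 + (23 + 1395) = -1 + 1418 = 1417)
F(-52) - j = -52 - 1*1417 = -52 - 1417 = -1469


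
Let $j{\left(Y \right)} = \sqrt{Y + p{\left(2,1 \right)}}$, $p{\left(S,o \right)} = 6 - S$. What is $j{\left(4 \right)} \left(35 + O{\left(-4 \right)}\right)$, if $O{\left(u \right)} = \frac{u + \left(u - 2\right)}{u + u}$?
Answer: $\frac{145 \sqrt{2}}{2} \approx 102.53$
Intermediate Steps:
$j{\left(Y \right)} = \sqrt{4 + Y}$ ($j{\left(Y \right)} = \sqrt{Y + \left(6 - 2\right)} = \sqrt{Y + 4} = \sqrt{4 + Y}$)
$O{\left(u \right)} = \frac{-2 + 2 u}{2 u}$ ($O{\left(u \right)} = \frac{u + \left(-2 + u\right)}{2 u} = \left(-2 + 2 u\right) \frac{1}{2 u} = \frac{-2 + 2 u}{2 u}$)
$j{\left(4 \right)} \left(35 + O{\left(-4 \right)}\right) = \sqrt{4 + 4} \left(35 + \frac{-1 - 4}{-4}\right) = \sqrt{8} \left(35 - - \frac{5}{4}\right) = 2 \sqrt{2} \left(35 + \frac{5}{4}\right) = 2 \sqrt{2} \cdot \frac{145}{4} = \frac{145 \sqrt{2}}{2}$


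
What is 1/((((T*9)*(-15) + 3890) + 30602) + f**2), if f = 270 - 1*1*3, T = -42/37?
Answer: 37/3919567 ≈ 9.4398e-6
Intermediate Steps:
T = -42/37 (T = -42*1/37 = -42/37 ≈ -1.1351)
f = 267 (f = 270 - 1*3 = 270 - 3 = 267)
1/((((T*9)*(-15) + 3890) + 30602) + f**2) = 1/(((-42/37*9*(-15) + 3890) + 30602) + 267**2) = 1/(((-378/37*(-15) + 3890) + 30602) + 71289) = 1/(((5670/37 + 3890) + 30602) + 71289) = 1/((149600/37 + 30602) + 71289) = 1/(1281874/37 + 71289) = 1/(3919567/37) = 37/3919567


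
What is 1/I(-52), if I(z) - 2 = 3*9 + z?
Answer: -1/23 ≈ -0.043478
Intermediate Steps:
I(z) = 29 + z (I(z) = 2 + (3*9 + z) = 2 + (27 + z) = 29 + z)
1/I(-52) = 1/(29 - 52) = 1/(-23) = -1/23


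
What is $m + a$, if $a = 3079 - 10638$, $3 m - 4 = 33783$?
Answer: $\frac{11110}{3} \approx 3703.3$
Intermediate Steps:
$m = \frac{33787}{3}$ ($m = \frac{4}{3} + \frac{1}{3} \cdot 33783 = \frac{4}{3} + 11261 = \frac{33787}{3} \approx 11262.0$)
$a = -7559$ ($a = 3079 - 10638 = -7559$)
$m + a = \frac{33787}{3} - 7559 = \frac{11110}{3}$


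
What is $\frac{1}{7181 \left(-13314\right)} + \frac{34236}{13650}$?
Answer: $\frac{77934042647}{31072546050} \approx 2.5081$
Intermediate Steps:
$\frac{1}{7181 \left(-13314\right)} + \frac{34236}{13650} = \frac{1}{7181} \left(- \frac{1}{13314}\right) + 34236 \cdot \frac{1}{13650} = - \frac{1}{95607834} + \frac{5706}{2275} = \frac{77934042647}{31072546050}$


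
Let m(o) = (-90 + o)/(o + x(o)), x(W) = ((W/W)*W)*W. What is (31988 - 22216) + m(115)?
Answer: 26071701/2668 ≈ 9772.0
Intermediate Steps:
x(W) = W² (x(W) = (1*W)*W = W*W = W²)
m(o) = (-90 + o)/(o + o²)
(31988 - 22216) + m(115) = (31988 - 22216) + (-90 + 115)/(115*(1 + 115)) = 9772 + (1/115)*25/116 = 9772 + (1/115)*(1/116)*25 = 9772 + 5/2668 = 26071701/2668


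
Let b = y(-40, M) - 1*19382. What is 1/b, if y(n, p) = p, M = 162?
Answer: -1/19220 ≈ -5.2029e-5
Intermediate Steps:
b = -19220 (b = 162 - 1*19382 = 162 - 19382 = -19220)
1/b = 1/(-19220) = -1/19220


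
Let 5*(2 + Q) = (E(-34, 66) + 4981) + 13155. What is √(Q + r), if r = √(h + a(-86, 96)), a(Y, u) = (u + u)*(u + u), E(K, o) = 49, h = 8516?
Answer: √(3635 + 2*√11345) ≈ 62.032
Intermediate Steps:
a(Y, u) = 4*u² (a(Y, u) = (2*u)*(2*u) = 4*u²)
Q = 3635 (Q = -2 + ((49 + 4981) + 13155)/5 = -2 + (5030 + 13155)/5 = -2 + (⅕)*18185 = -2 + 3637 = 3635)
r = 2*√11345 (r = √(8516 + 4*96²) = √(8516 + 4*9216) = √(8516 + 36864) = √45380 = 2*√11345 ≈ 213.03)
√(Q + r) = √(3635 + 2*√11345)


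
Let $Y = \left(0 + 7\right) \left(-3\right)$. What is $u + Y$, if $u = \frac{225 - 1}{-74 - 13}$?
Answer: $- \frac{2051}{87} \approx -23.575$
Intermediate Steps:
$Y = -21$ ($Y = 7 \left(-3\right) = -21$)
$u = - \frac{224}{87}$ ($u = \frac{224}{-74 - 13} = \frac{224}{-87} = 224 \left(- \frac{1}{87}\right) = - \frac{224}{87} \approx -2.5747$)
$u + Y = - \frac{224}{87} - 21 = - \frac{2051}{87}$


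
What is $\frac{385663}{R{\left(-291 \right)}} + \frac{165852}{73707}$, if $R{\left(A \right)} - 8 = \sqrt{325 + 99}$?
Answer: $- \frac{9472866467}{1105605} + \frac{385663 \sqrt{106}}{180} \approx 13491.0$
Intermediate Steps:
$R{\left(A \right)} = 8 + 2 \sqrt{106}$ ($R{\left(A \right)} = 8 + \sqrt{325 + 99} = 8 + \sqrt{424} = 8 + 2 \sqrt{106}$)
$\frac{385663}{R{\left(-291 \right)}} + \frac{165852}{73707} = \frac{385663}{8 + 2 \sqrt{106}} + \frac{165852}{73707} = \frac{385663}{8 + 2 \sqrt{106}} + 165852 \cdot \frac{1}{73707} = \frac{385663}{8 + 2 \sqrt{106}} + \frac{55284}{24569} = \frac{55284}{24569} + \frac{385663}{8 + 2 \sqrt{106}}$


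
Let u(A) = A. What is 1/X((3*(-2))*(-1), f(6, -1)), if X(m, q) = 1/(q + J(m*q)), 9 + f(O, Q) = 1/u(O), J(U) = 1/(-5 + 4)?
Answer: -59/6 ≈ -9.8333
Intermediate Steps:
J(U) = -1 (J(U) = 1/(-1) = -1)
f(O, Q) = -9 + 1/O
X(m, q) = 1/(-1 + q) (X(m, q) = 1/(q - 1) = 1/(-1 + q))
1/X((3*(-2))*(-1), f(6, -1)) = 1/(1/(-1 + (-9 + 1/6))) = 1/(1/(-1 + (-9 + ⅙))) = 1/(1/(-1 - 53/6)) = 1/(1/(-59/6)) = 1/(-6/59) = -59/6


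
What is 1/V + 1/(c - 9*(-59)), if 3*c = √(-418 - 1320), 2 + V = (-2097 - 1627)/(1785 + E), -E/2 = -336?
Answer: 3*(-117*√1738 + 185147*I)/(1234*(√1738 - 1593*I)) ≈ -0.28256 - 4.9251e-5*I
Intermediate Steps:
E = 672 (E = -2*(-336) = 672)
V = -1234/351 (V = -2 + (-2097 - 1627)/(1785 + 672) = -2 - 3724/2457 = -2 - 3724*1/2457 = -2 - 532/351 = -1234/351 ≈ -3.5157)
c = I*√1738/3 (c = √(-418 - 1320)/3 = √(-1738)/3 = (I*√1738)/3 = I*√1738/3 ≈ 13.896*I)
1/V + 1/(c - 9*(-59)) = 1/(-1234/351) + 1/(I*√1738/3 - 9*(-59)) = -351/1234 + 1/(I*√1738/3 + 531) = -351/1234 + 1/(531 + I*√1738/3)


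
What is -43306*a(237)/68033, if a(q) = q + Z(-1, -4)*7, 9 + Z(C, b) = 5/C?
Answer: -6019534/68033 ≈ -88.480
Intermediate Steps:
Z(C, b) = -9 + 5/C
a(q) = -98 + q (a(q) = q + (-9 + 5/(-1))*7 = q + (-9 + 5*(-1))*7 = q + (-9 - 5)*7 = q - 14*7 = q - 98 = -98 + q)
-43306*a(237)/68033 = -43306/(68033/(-98 + 237)) = -43306/(68033/139) = -43306/(68033*(1/139)) = -43306/68033/139 = -43306*139/68033 = -6019534/68033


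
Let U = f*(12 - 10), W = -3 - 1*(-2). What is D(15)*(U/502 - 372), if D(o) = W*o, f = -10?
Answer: 1400730/251 ≈ 5580.6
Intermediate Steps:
W = -1 (W = -3 + 2 = -1)
D(o) = -o
U = -20 (U = -10*(12 - 10) = -10*2 = -20)
D(15)*(U/502 - 372) = (-1*15)*(-20/502 - 372) = -15*(-20*1/502 - 372) = -15*(-10/251 - 372) = -15*(-93382/251) = 1400730/251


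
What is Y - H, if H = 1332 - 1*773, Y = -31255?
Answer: -31814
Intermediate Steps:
H = 559 (H = 1332 - 773 = 559)
Y - H = -31255 - 1*559 = -31255 - 559 = -31814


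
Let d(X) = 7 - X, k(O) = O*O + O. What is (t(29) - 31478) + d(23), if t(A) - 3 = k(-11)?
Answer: -31381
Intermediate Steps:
k(O) = O + O² (k(O) = O² + O = O + O²)
t(A) = 113 (t(A) = 3 - 11*(1 - 11) = 3 - 11*(-10) = 3 + 110 = 113)
(t(29) - 31478) + d(23) = (113 - 31478) + (7 - 1*23) = -31365 + (7 - 23) = -31365 - 16 = -31381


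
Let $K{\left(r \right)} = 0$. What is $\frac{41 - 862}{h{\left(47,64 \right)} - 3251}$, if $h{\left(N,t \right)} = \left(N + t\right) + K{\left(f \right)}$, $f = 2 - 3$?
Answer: $\frac{821}{3140} \approx 0.26147$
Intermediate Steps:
$f = -1$ ($f = 2 - 3 = -1$)
$h{\left(N,t \right)} = N + t$ ($h{\left(N,t \right)} = \left(N + t\right) + 0 = N + t$)
$\frac{41 - 862}{h{\left(47,64 \right)} - 3251} = \frac{41 - 862}{\left(47 + 64\right) - 3251} = - \frac{821}{111 - 3251} = - \frac{821}{-3140} = \left(-821\right) \left(- \frac{1}{3140}\right) = \frac{821}{3140}$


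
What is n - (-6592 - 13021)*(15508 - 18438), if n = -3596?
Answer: -57469686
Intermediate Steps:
n - (-6592 - 13021)*(15508 - 18438) = -3596 - (-6592 - 13021)*(15508 - 18438) = -3596 - (-19613)*(-2930) = -3596 - 1*57466090 = -3596 - 57466090 = -57469686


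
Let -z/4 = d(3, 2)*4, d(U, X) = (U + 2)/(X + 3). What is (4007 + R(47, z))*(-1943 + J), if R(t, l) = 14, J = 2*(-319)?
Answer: -10378201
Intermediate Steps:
J = -638
d(U, X) = (2 + U)/(3 + X)
z = -16 (z = -4*(2 + 3)/(3 + 2)*4 = -4*5/5*4 = -4*(⅕)*5*4 = -4*4 = -16)
(4007 + R(47, z))*(-1943 + J) = (4007 + 14)*(-1943 - 638) = 4021*(-2581) = -10378201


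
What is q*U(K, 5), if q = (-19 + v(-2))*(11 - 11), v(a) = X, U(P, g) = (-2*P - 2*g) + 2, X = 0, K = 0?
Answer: 0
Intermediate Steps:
U(P, g) = 2 - 2*P - 2*g
v(a) = 0
q = 0 (q = (-19 + 0)*(11 - 11) = -19*0 = 0)
q*U(K, 5) = 0*(2 - 2*0 - 2*5) = 0*(2 + 0 - 10) = 0*(-8) = 0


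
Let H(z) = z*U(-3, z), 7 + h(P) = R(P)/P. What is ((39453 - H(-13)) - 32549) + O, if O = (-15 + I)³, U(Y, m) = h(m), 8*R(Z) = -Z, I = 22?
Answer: 57235/8 ≈ 7154.4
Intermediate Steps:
R(Z) = -Z/8 (R(Z) = (-Z)/8 = -Z/8)
h(P) = -57/8 (h(P) = -7 + (-P/8)/P = -7 - ⅛ = -57/8)
U(Y, m) = -57/8
O = 343 (O = (-15 + 22)³ = 7³ = 343)
H(z) = -57*z/8 (H(z) = z*(-57/8) = -57*z/8)
((39453 - H(-13)) - 32549) + O = ((39453 - (-57)*(-13)/8) - 32549) + 343 = ((39453 - 1*741/8) - 32549) + 343 = ((39453 - 741/8) - 32549) + 343 = (314883/8 - 32549) + 343 = 54491/8 + 343 = 57235/8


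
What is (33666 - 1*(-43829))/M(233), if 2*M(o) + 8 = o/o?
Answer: -154990/7 ≈ -22141.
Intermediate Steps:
M(o) = -7/2 (M(o) = -4 + (o/o)/2 = -4 + (½)*1 = -4 + ½ = -7/2)
(33666 - 1*(-43829))/M(233) = (33666 - 1*(-43829))/(-7/2) = (33666 + 43829)*(-2/7) = 77495*(-2/7) = -154990/7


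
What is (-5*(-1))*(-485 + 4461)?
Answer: 19880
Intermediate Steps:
(-5*(-1))*(-485 + 4461) = 5*3976 = 19880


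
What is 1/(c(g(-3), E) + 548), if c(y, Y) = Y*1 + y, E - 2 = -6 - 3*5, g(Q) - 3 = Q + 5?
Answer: 1/534 ≈ 0.0018727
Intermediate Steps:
g(Q) = 8 + Q (g(Q) = 3 + (Q + 5) = 3 + (5 + Q) = 8 + Q)
E = -19 (E = 2 + (-6 - 3*5) = 2 + (-6 - 15) = 2 - 21 = -19)
c(y, Y) = Y + y
1/(c(g(-3), E) + 548) = 1/((-19 + (8 - 3)) + 548) = 1/((-19 + 5) + 548) = 1/(-14 + 548) = 1/534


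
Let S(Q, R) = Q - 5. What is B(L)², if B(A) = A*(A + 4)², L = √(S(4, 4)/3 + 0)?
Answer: -(12 + I*√3)⁴/243 ≈ -74.704 - 48.241*I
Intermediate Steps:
S(Q, R) = -5 + Q
L = I*√3/3 (L = √((-5 + 4)/3 + 0) = √(-1*⅓ + 0) = √(-⅓ + 0) = √(-⅓) = I*√3/3 ≈ 0.57735*I)
B(A) = A*(4 + A)²
B(L)² = ((I*√3/3)*(4 + I*√3/3)²)² = (I*√3*(4 + I*√3/3)²/3)² = -(4 + I*√3/3)⁴/3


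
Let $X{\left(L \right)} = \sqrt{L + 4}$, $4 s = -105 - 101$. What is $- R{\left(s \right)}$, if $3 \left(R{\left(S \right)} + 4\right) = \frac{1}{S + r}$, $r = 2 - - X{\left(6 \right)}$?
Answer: $\frac{39110}{9761} + \frac{4 \sqrt{10}}{29283} \approx 4.0072$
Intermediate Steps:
$s = - \frac{103}{2}$ ($s = \frac{-105 - 101}{4} = \frac{1}{4} \left(-206\right) = - \frac{103}{2} \approx -51.5$)
$X{\left(L \right)} = \sqrt{4 + L}$
$r = 2 + \sqrt{10}$ ($r = 2 - - \sqrt{4 + 6} = 2 - - \sqrt{10} = 2 + \sqrt{10} \approx 5.1623$)
$R{\left(S \right)} = -4 + \frac{1}{3 \left(2 + S + \sqrt{10}\right)}$ ($R{\left(S \right)} = -4 + \frac{1}{3 \left(S + \left(2 + \sqrt{10}\right)\right)} = -4 + \frac{1}{3 \left(2 + S + \sqrt{10}\right)}$)
$- R{\left(s \right)} = - \frac{- \frac{23}{3} - -206 - 4 \sqrt{10}}{2 - \frac{103}{2} + \sqrt{10}} = - \frac{- \frac{23}{3} + 206 - 4 \sqrt{10}}{- \frac{99}{2} + \sqrt{10}} = - \frac{\frac{595}{3} - 4 \sqrt{10}}{- \frac{99}{2} + \sqrt{10}}$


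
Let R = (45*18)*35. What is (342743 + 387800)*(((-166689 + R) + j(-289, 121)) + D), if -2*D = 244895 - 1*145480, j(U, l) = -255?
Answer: -275124685429/2 ≈ -1.3756e+11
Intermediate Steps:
D = -99415/2 (D = -(244895 - 1*145480)/2 = -(244895 - 145480)/2 = -½*99415 = -99415/2 ≈ -49708.)
R = 28350 (R = 810*35 = 28350)
(342743 + 387800)*(((-166689 + R) + j(-289, 121)) + D) = (342743 + 387800)*(((-166689 + 28350) - 255) - 99415/2) = 730543*((-138339 - 255) - 99415/2) = 730543*(-138594 - 99415/2) = 730543*(-376603/2) = -275124685429/2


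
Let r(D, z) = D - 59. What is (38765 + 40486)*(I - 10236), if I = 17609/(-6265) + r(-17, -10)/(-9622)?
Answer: -24457404224828019/30140915 ≈ -8.1144e+8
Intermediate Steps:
r(D, z) = -59 + D
I = -84478829/30140915 (I = 17609/(-6265) + (-59 - 17)/(-9622) = 17609*(-1/6265) - 76*(-1/9622) = -17609/6265 + 38/4811 = -84478829/30140915 ≈ -2.8028)
(38765 + 40486)*(I - 10236) = (38765 + 40486)*(-84478829/30140915 - 10236) = 79251*(-308606884769/30140915) = -24457404224828019/30140915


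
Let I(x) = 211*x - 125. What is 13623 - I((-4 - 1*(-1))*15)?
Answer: 23243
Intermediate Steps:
I(x) = -125 + 211*x
13623 - I((-4 - 1*(-1))*15) = 13623 - (-125 + 211*((-4 - 1*(-1))*15)) = 13623 - (-125 + 211*((-4 + 1)*15)) = 13623 - (-125 + 211*(-3*15)) = 13623 - (-125 + 211*(-45)) = 13623 - (-125 - 9495) = 13623 - 1*(-9620) = 13623 + 9620 = 23243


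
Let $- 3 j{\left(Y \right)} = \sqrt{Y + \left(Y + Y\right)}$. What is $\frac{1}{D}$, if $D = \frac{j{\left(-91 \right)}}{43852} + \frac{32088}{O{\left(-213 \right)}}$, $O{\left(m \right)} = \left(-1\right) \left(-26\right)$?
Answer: $\frac{171892936642752}{212142328884333973} + \frac{7410988 i \sqrt{273}}{1484996302190337811} \approx 0.00081027 + 8.2458 \cdot 10^{-11} i$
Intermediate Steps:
$j{\left(Y \right)} = - \frac{\sqrt{3} \sqrt{Y}}{3}$ ($j{\left(Y \right)} = - \frac{\sqrt{Y + \left(Y + Y\right)}}{3} = - \frac{\sqrt{Y + 2 Y}}{3} = - \frac{\sqrt{3 Y}}{3} = - \frac{\sqrt{3} \sqrt{Y}}{3}$)
$O{\left(m \right)} = 26$
$D = \frac{16044}{13} - \frac{i \sqrt{273}}{131556}$ ($D = \frac{\left(- \frac{1}{3}\right) \sqrt{3} \sqrt{-91}}{43852} + \frac{32088}{26} = - \frac{\sqrt{3} i \sqrt{91}}{3} \cdot \frac{1}{43852} + 32088 \cdot \frac{1}{26} = - \frac{i \sqrt{273}}{3} \cdot \frac{1}{43852} + \frac{16044}{13} = - \frac{i \sqrt{273}}{131556} + \frac{16044}{13} = \frac{16044}{13} - \frac{i \sqrt{273}}{131556} \approx 1234.2 - 0.00012559 i$)
$\frac{1}{D} = \frac{1}{\frac{16044}{13} - \frac{i \sqrt{273}}{131556}}$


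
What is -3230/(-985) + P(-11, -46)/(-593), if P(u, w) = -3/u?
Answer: 4213267/1285031 ≈ 3.2787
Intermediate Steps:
-3230/(-985) + P(-11, -46)/(-593) = -3230/(-985) - 3/(-11)/(-593) = -3230*(-1/985) - 3*(-1/11)*(-1/593) = 646/197 + (3/11)*(-1/593) = 646/197 - 3/6523 = 4213267/1285031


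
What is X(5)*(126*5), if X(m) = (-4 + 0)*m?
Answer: -12600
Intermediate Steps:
X(m) = -4*m
X(5)*(126*5) = (-4*5)*(126*5) = -20*630 = -12600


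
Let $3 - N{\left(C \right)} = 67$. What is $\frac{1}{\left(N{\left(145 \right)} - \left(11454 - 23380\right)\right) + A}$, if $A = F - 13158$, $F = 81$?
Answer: $- \frac{1}{1215} \approx -0.00082305$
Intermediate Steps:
$N{\left(C \right)} = -64$ ($N{\left(C \right)} = 3 - 67 = -64$)
$A = -13077$ ($A = 81 - 13158 = -13077$)
$\frac{1}{\left(N{\left(145 \right)} - \left(11454 - 23380\right)\right) + A} = \frac{1}{\left(-64 - \left(11454 - 23380\right)\right) - 13077} = \frac{1}{\left(-64 - -11926\right) - 13077} = \frac{1}{\left(-64 + 11926\right) - 13077} = \frac{1}{11862 - 13077} = \frac{1}{-1215} = - \frac{1}{1215}$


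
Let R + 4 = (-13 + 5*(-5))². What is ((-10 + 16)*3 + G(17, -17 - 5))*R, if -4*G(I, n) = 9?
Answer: 22680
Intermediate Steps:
G(I, n) = -9/4 (G(I, n) = -¼*9 = -9/4)
R = 1440 (R = -4 + (-13 + 5*(-5))² = -4 + (-13 - 25)² = -4 + (-38)² = -4 + 1444 = 1440)
((-10 + 16)*3 + G(17, -17 - 5))*R = ((-10 + 16)*3 - 9/4)*1440 = (6*3 - 9/4)*1440 = (18 - 9/4)*1440 = (63/4)*1440 = 22680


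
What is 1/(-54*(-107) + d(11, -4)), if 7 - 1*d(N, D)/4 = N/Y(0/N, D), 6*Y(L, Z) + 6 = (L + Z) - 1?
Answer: 1/5830 ≈ 0.00017153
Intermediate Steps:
Y(L, Z) = -7/6 + L/6 + Z/6 (Y(L, Z) = -1 + ((L + Z) - 1)/6 = -1 + (-1 + L + Z)/6 = -1 + (-⅙ + L/6 + Z/6) = -7/6 + L/6 + Z/6)
d(N, D) = 28 - 4*N/(-7/6 + D/6) (d(N, D) = 28 - 4*N/(-7/6 + (0/N)/6 + D/6) = 28 - 4*N/(-7/6 + (⅙)*0 + D/6) = 28 - 4*N/(-7/6 + 0 + D/6) = 28 - 4*N/(-7/6 + D/6))
1/(-54*(-107) + d(11, -4)) = 1/(-54*(-107) + 4*(-49 - 6*11 + 7*(-4))/(-7 - 4)) = 1/(5778 + 4*(-49 - 66 - 28)/(-11)) = 1/(5778 + 4*(-1/11)*(-143)) = 1/(5778 + 52) = 1/5830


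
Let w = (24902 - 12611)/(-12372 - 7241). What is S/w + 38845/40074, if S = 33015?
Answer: -8649455690845/164183178 ≈ -52682.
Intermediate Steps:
w = -12291/19613 (w = 12291/(-19613) = 12291*(-1/19613) = -12291/19613 ≈ -0.62668)
S/w + 38845/40074 = 33015/(-12291/19613) + 38845/40074 = 33015*(-19613/12291) + 38845*(1/40074) = -215841065/4097 + 38845/40074 = -8649455690845/164183178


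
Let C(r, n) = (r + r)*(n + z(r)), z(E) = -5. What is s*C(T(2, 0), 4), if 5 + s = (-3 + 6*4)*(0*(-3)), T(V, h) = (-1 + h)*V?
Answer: -20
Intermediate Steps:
T(V, h) = V*(-1 + h)
s = -5 (s = -5 + (-3 + 6*4)*(0*(-3)) = -5 + (-3 + 24)*0 = -5 + 21*0 = -5 + 0 = -5)
C(r, n) = 2*r*(-5 + n) (C(r, n) = (r + r)*(n - 5) = (2*r)*(-5 + n) = 2*r*(-5 + n))
s*C(T(2, 0), 4) = -10*2*(-1 + 0)*(-5 + 4) = -10*2*(-1)*(-1) = -10*(-2)*(-1) = -5*4 = -20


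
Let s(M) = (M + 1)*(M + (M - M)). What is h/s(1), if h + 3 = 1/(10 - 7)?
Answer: -4/3 ≈ -1.3333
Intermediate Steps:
s(M) = M*(1 + M) (s(M) = (1 + M)*(M + 0) = (1 + M)*M = M*(1 + M))
h = -8/3 (h = -3 + 1/(10 - 7) = -3 + 1/3 = -3 + ⅓ = -8/3 ≈ -2.6667)
h/s(1) = -8/(3*(1 + 1)) = -8/(3*(1*2)) = -8/3/2 = -8/3*½ = -4/3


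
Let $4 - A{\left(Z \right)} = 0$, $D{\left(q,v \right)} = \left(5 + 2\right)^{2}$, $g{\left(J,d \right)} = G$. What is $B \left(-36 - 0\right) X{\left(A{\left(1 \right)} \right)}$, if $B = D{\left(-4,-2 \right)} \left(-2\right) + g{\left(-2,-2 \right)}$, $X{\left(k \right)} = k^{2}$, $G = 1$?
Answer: $55872$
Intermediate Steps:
$g{\left(J,d \right)} = 1$
$D{\left(q,v \right)} = 49$ ($D{\left(q,v \right)} = 7^{2} = 49$)
$A{\left(Z \right)} = 4$ ($A{\left(Z \right)} = 4 - 0 = 4 + 0 = 4$)
$B = -97$ ($B = 49 \left(-2\right) + 1 = -98 + 1 = -97$)
$B \left(-36 - 0\right) X{\left(A{\left(1 \right)} \right)} = - 97 \left(-36 - 0\right) 4^{2} = - 97 \left(-36 + 0\right) 16 = \left(-97\right) \left(-36\right) 16 = 3492 \cdot 16 = 55872$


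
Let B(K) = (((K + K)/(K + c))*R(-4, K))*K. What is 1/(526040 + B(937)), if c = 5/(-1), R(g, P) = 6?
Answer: 233/125201227 ≈ 1.8610e-6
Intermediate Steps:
c = -5 (c = 5*(-1) = -5)
B(K) = 12*K²/(-5 + K) (B(K) = (((K + K)/(K - 5))*6)*K = (((2*K)/(-5 + K))*6)*K = ((2*K/(-5 + K))*6)*K = (12*K/(-5 + K))*K = 12*K²/(-5 + K))
1/(526040 + B(937)) = 1/(526040 + 12*937²/(-5 + 937)) = 1/(526040 + 12*877969/932) = 1/(526040 + 12*877969*(1/932)) = 1/(526040 + 2633907/233) = 1/(125201227/233) = 233/125201227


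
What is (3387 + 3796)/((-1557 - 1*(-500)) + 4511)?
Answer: 653/314 ≈ 2.0796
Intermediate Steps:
(3387 + 3796)/((-1557 - 1*(-500)) + 4511) = 7183/((-1557 + 500) + 4511) = 7183/(-1057 + 4511) = 7183/3454 = 7183*(1/3454) = 653/314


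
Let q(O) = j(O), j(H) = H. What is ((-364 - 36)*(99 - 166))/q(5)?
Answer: 5360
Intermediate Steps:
q(O) = O
((-364 - 36)*(99 - 166))/q(5) = ((-364 - 36)*(99 - 166))/5 = -400*(-67)*(⅕) = 26800*(⅕) = 5360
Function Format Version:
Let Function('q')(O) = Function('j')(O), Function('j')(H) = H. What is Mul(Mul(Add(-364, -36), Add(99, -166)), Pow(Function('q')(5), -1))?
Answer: 5360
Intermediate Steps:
Function('q')(O) = O
Mul(Mul(Add(-364, -36), Add(99, -166)), Pow(Function('q')(5), -1)) = Mul(Mul(Add(-364, -36), Add(99, -166)), Pow(5, -1)) = Mul(Mul(-400, -67), Rational(1, 5)) = Mul(26800, Rational(1, 5)) = 5360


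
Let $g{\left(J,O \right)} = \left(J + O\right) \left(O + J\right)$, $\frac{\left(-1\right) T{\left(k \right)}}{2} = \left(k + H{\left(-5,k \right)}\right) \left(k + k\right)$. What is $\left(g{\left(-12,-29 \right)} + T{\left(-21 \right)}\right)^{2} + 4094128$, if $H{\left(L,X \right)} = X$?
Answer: $7505537$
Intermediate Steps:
$T{\left(k \right)} = - 8 k^{2}$ ($T{\left(k \right)} = - 2 \left(k + k\right) \left(k + k\right) = - 2 \cdot 2 k 2 k = - 2 \cdot 4 k^{2} = - 8 k^{2}$)
$g{\left(J,O \right)} = \left(J + O\right)^{2}$ ($g{\left(J,O \right)} = \left(J + O\right) \left(J + O\right) = \left(J + O\right)^{2}$)
$\left(g{\left(-12,-29 \right)} + T{\left(-21 \right)}\right)^{2} + 4094128 = \left(\left(-12 - 29\right)^{2} - 8 \left(-21\right)^{2}\right)^{2} + 4094128 = \left(\left(-41\right)^{2} - 3528\right)^{2} + 4094128 = \left(1681 - 3528\right)^{2} + 4094128 = \left(-1847\right)^{2} + 4094128 = 3411409 + 4094128 = 7505537$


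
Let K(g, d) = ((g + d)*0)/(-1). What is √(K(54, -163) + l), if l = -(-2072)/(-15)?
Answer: 2*I*√7770/15 ≈ 11.753*I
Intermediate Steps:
K(g, d) = 0 (K(g, d) = ((d + g)*0)*(-1) = 0*(-1) = 0)
l = -2072/15 (l = -(-2072)*(-1)/15 = -56*37/15 = -2072/15 ≈ -138.13)
√(K(54, -163) + l) = √(0 - 2072/15) = √(-2072/15) = 2*I*√7770/15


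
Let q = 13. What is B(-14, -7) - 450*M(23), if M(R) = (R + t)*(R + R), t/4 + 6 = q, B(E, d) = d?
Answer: -1055707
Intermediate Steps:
t = 28 (t = -24 + 4*13 = -24 + 52 = 28)
M(R) = 2*R*(28 + R) (M(R) = (R + 28)*(R + R) = (28 + R)*(2*R) = 2*R*(28 + R))
B(-14, -7) - 450*M(23) = -7 - 900*23*(28 + 23) = -7 - 900*23*51 = -7 - 450*2346 = -7 - 1055700 = -1055707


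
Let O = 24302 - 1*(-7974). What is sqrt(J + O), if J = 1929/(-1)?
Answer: sqrt(30347) ≈ 174.20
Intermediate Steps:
J = -1929 (J = -1*1929 = -1929)
O = 32276 (O = 24302 + 7974 = 32276)
sqrt(J + O) = sqrt(-1929 + 32276) = sqrt(30347)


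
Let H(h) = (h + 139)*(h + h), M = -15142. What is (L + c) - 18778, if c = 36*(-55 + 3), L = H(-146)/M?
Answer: -156342172/7571 ≈ -20650.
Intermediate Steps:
H(h) = 2*h*(139 + h) (H(h) = (139 + h)*(2*h) = 2*h*(139 + h))
L = -1022/7571 (L = (2*(-146)*(139 - 146))/(-15142) = (2*(-146)*(-7))*(-1/15142) = 2044*(-1/15142) = -1022/7571 ≈ -0.13499)
c = -1872 (c = 36*(-52) = -1872)
(L + c) - 18778 = (-1022/7571 - 1872) - 18778 = -14173934/7571 - 18778 = -156342172/7571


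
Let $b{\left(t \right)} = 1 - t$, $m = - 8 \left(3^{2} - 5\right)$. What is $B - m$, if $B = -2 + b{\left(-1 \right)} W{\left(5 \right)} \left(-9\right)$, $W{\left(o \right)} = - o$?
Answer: $120$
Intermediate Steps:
$m = -32$ ($m = - 8 \left(9 - 5\right) = \left(-8\right) 4 = -32$)
$B = 88$ ($B = -2 + \left(1 - -1\right) \left(\left(-1\right) 5\right) \left(-9\right) = -2 + \left(1 + 1\right) \left(-5\right) \left(-9\right) = -2 + 2 \left(-5\right) \left(-9\right) = -2 - -90 = -2 + 90 = 88$)
$B - m = 88 - -32 = 88 + 32 = 120$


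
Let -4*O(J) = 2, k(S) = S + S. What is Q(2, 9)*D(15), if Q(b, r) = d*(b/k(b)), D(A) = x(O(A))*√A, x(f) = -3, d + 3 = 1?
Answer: 3*√15 ≈ 11.619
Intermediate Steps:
k(S) = 2*S
d = -2 (d = -3 + 1 = -2)
O(J) = -½ (O(J) = -¼*2 = -½)
D(A) = -3*√A
Q(b, r) = -1 (Q(b, r) = -2*b/(2*b) = -2*b*1/(2*b) = -2*½ = -1)
Q(2, 9)*D(15) = -(-3)*√15 = 3*√15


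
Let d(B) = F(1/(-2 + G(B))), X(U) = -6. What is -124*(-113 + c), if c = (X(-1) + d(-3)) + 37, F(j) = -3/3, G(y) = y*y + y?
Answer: 10292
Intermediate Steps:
G(y) = y + y² (G(y) = y² + y = y + y²)
F(j) = -1 (F(j) = -3*⅓ = -1)
d(B) = -1
c = 30 (c = (-6 - 1) + 37 = -7 + 37 = 30)
-124*(-113 + c) = -124*(-113 + 30) = -124*(-83) = 10292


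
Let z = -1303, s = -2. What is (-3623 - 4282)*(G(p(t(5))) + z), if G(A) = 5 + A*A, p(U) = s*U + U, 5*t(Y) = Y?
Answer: 10252785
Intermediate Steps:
t(Y) = Y/5
p(U) = -U (p(U) = -2*U + U = -U)
G(A) = 5 + A²
(-3623 - 4282)*(G(p(t(5))) + z) = (-3623 - 4282)*((5 + (-5/5)²) - 1303) = -7905*((5 + (-1*1)²) - 1303) = -7905*((5 + (-1)²) - 1303) = -7905*((5 + 1) - 1303) = -7905*(6 - 1303) = -7905*(-1297) = 10252785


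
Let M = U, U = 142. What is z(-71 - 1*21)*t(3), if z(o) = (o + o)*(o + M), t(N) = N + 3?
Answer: -55200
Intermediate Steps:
M = 142
t(N) = 3 + N
z(o) = 2*o*(142 + o) (z(o) = (o + o)*(o + 142) = (2*o)*(142 + o) = 2*o*(142 + o))
z(-71 - 1*21)*t(3) = (2*(-71 - 1*21)*(142 + (-71 - 1*21)))*(3 + 3) = (2*(-71 - 21)*(142 + (-71 - 21)))*6 = (2*(-92)*(142 - 92))*6 = (2*(-92)*50)*6 = -9200*6 = -55200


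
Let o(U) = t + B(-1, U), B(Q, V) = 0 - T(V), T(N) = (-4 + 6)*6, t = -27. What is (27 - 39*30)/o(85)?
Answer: 381/13 ≈ 29.308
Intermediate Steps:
T(N) = 12 (T(N) = 2*6 = 12)
B(Q, V) = -12 (B(Q, V) = 0 - 1*12 = 0 - 12 = -12)
o(U) = -39 (o(U) = -27 - 12 = -39)
(27 - 39*30)/o(85) = (27 - 39*30)/(-39) = (27 - 1170)*(-1/39) = -1143*(-1/39) = 381/13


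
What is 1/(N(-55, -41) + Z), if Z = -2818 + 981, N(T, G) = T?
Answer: -1/1892 ≈ -0.00052854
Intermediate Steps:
Z = -1837
1/(N(-55, -41) + Z) = 1/(-55 - 1837) = 1/(-1892) = -1/1892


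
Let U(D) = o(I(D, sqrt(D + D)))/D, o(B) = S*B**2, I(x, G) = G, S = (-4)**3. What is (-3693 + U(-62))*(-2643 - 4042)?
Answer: 25543385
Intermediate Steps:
S = -64
o(B) = -64*B**2
U(D) = -128 (U(D) = (-128*D)/D = -128)
(-3693 + U(-62))*(-2643 - 4042) = (-3693 - 128)*(-2643 - 4042) = -3821*(-6685) = 25543385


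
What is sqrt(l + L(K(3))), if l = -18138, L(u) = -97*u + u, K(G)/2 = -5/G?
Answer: I*sqrt(17818) ≈ 133.48*I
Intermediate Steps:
K(G) = -10/G (K(G) = 2*(-5/G) = -10/G)
L(u) = -96*u
sqrt(l + L(K(3))) = sqrt(-18138 - (-960)/3) = sqrt(-18138 - 96*(-10/3)) = sqrt(-18138 + 320) = sqrt(-17818) = I*sqrt(17818)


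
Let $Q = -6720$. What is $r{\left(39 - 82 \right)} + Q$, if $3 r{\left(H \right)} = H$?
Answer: $- \frac{20203}{3} \approx -6734.3$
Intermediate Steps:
$r{\left(H \right)} = \frac{H}{3}$
$r{\left(39 - 82 \right)} + Q = \frac{39 - 82}{3} - 6720 = \frac{1}{3} \left(-43\right) - 6720 = - \frac{43}{3} - 6720 = - \frac{20203}{3}$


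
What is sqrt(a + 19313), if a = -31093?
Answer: 2*I*sqrt(2945) ≈ 108.54*I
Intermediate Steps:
sqrt(a + 19313) = sqrt(-31093 + 19313) = sqrt(-11780) = 2*I*sqrt(2945)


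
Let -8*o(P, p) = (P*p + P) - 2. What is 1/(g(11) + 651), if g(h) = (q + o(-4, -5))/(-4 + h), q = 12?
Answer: 28/18269 ≈ 0.0015327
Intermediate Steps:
o(P, p) = 1/4 - P/8 - P*p/8 (o(P, p) = -((P*p + P) - 2)/8 = -((P + P*p) - 2)/8 = -(-2 + P + P*p)/8 = 1/4 - P/8 - P*p/8)
g(h) = 41/(4*(-4 + h)) (g(h) = (12 + (1/4 - 1/8*(-4) - 1/8*(-4)*(-5)))/(-4 + h) = (12 + (1/4 + 1/2 - 5/2))/(-4 + h) = (12 - 7/4)/(-4 + h) = 41/(4*(-4 + h)))
1/(g(11) + 651) = 1/(41/(4*(-4 + 11)) + 651) = 1/((41/4)/7 + 651) = 1/((41/4)*(1/7) + 651) = 1/(41/28 + 651) = 1/(18269/28) = 28/18269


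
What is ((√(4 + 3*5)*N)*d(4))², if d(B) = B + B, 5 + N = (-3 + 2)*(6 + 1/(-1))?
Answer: 121600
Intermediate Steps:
N = -10 (N = -5 + (-3 + 2)*(6 + 1/(-1)) = -5 - (6 - 1) = -5 - 1*5 = -5 - 5 = -10)
d(B) = 2*B
((√(4 + 3*5)*N)*d(4))² = ((√(4 + 3*5)*(-10))*(2*4))² = ((√(4 + 15)*(-10))*8)² = ((√19*(-10))*8)² = (-10*√19*8)² = (-80*√19)² = 121600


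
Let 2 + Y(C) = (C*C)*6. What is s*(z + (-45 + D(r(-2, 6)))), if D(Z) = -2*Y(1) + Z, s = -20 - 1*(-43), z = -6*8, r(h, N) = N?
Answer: -2185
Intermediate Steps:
Y(C) = -2 + 6*C**2 (Y(C) = -2 + (C*C)*6 = -2 + C**2*6 = -2 + 6*C**2)
z = -48
s = 23 (s = -20 + 43 = 23)
D(Z) = -8 + Z (D(Z) = -2*(-2 + 6*1**2) + Z = -2*(-2 + 6*1) + Z = -2*(-2 + 6) + Z = -2*4 + Z = -8 + Z)
s*(z + (-45 + D(r(-2, 6)))) = 23*(-48 + (-45 + (-8 + 6))) = 23*(-48 + (-45 - 2)) = 23*(-48 - 47) = 23*(-95) = -2185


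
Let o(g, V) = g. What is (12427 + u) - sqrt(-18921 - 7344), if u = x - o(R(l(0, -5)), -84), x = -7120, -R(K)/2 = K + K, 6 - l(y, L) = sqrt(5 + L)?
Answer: 5331 - I*sqrt(26265) ≈ 5331.0 - 162.06*I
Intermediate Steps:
l(y, L) = 6 - sqrt(5 + L)
R(K) = -4*K (R(K) = -2*(K + K) = -4*K)
u = -7096 (u = -7120 - (-4)*(6 - sqrt(5 - 5)) = -7120 - (-4)*(6 - sqrt(0)) = -7120 - (-4)*(6 - 1*0) = -7120 - (-4)*(6 + 0) = -7120 - (-4)*6 = -7120 - 1*(-24) = -7120 + 24 = -7096)
(12427 + u) - sqrt(-18921 - 7344) = (12427 - 7096) - sqrt(-18921 - 7344) = 5331 - sqrt(-26265) = 5331 - I*sqrt(26265)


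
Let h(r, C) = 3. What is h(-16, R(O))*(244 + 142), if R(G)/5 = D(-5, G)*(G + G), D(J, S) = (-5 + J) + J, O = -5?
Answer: 1158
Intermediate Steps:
D(J, S) = -5 + 2*J
R(G) = -150*G (R(G) = 5*((-5 + 2*(-5))*(G + G)) = 5*((-5 - 10)*(2*G)) = 5*(-30*G) = -150*G)
h(-16, R(O))*(244 + 142) = 3*(244 + 142) = 3*386 = 1158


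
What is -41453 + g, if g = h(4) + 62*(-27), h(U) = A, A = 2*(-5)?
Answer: -43137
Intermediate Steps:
A = -10
h(U) = -10
g = -1684 (g = -10 + 62*(-27) = -10 - 1674 = -1684)
-41453 + g = -41453 - 1684 = -43137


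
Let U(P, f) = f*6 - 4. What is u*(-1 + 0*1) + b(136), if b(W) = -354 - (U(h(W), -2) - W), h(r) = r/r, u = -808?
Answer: 606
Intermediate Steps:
h(r) = 1
U(P, f) = -4 + 6*f (U(P, f) = 6*f - 4 = -4 + 6*f)
b(W) = -338 + W (b(W) = -354 - ((-4 + 6*(-2)) - W) = -354 - ((-4 - 12) - W) = -354 - (-16 - W) = -354 + (16 + W) = -338 + W)
u*(-1 + 0*1) + b(136) = -808*(-1 + 0*1) + (-338 + 136) = -808*(-1 + 0) - 202 = -808*(-1) - 202 = 808 - 202 = 606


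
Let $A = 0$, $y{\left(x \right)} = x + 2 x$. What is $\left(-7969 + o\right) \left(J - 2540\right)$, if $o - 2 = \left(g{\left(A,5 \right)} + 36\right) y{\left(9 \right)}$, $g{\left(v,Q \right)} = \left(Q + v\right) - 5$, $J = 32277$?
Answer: $-208010315$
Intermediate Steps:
$y{\left(x \right)} = 3 x$
$g{\left(v,Q \right)} = -5 + Q + v$
$o = 974$ ($o = 2 + \left(\left(-5 + 5 + 0\right) + 36\right) 3 \cdot 9 = 2 + \left(0 + 36\right) 27 = 2 + 36 \cdot 27 = 2 + 972 = 974$)
$\left(-7969 + o\right) \left(J - 2540\right) = \left(-7969 + 974\right) \left(32277 - 2540\right) = \left(-6995\right) 29737 = -208010315$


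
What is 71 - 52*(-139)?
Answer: 7299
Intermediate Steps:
71 - 52*(-139) = 71 + 7228 = 7299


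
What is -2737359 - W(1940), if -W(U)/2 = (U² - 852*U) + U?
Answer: 1487961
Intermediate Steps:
W(U) = -2*U² + 1702*U (W(U) = -2*((U² - 852*U) + U) = -2*(U² - 851*U) = -2*U² + 1702*U)
-2737359 - W(1940) = -2737359 - 2*1940*(851 - 1*1940) = -2737359 - 2*1940*(851 - 1940) = -2737359 - 2*1940*(-1089) = -2737359 - 1*(-4225320) = -2737359 + 4225320 = 1487961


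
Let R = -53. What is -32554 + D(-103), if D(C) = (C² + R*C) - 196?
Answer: -16682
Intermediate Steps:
D(C) = -196 + C² - 53*C (D(C) = (C² - 53*C) - 196 = -196 + C² - 53*C)
-32554 + D(-103) = -32554 + (-196 + (-103)² - 53*(-103)) = -32554 + (-196 + 10609 + 5459) = -32554 + 15872 = -16682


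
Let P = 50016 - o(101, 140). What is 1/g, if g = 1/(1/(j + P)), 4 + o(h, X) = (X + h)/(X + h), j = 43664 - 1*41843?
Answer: 1/51840 ≈ 1.9290e-5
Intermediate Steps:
j = 1821 (j = 43664 - 41843 = 1821)
o(h, X) = -3 (o(h, X) = -4 + (X + h)/(X + h) = -4 + 1 = -3)
P = 50019 (P = 50016 - 1*(-3) = 50016 + 3 = 50019)
g = 51840 (g = 1/(1/(1821 + 50019)) = 1/(1/51840) = 51840)
1/g = 1/51840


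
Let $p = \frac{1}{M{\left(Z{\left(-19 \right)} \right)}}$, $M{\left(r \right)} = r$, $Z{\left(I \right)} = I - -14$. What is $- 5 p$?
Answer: $1$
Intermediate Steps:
$Z{\left(I \right)} = 14 + I$ ($Z{\left(I \right)} = I + 14 = 14 + I$)
$p = - \frac{1}{5}$ ($p = \frac{1}{14 - 19} = \frac{1}{-5} = - \frac{1}{5} \approx -0.2$)
$- 5 p = \left(-5\right) \left(- \frac{1}{5}\right) = 1$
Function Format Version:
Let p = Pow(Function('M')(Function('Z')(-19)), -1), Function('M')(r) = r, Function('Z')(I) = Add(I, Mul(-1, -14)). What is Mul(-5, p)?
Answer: 1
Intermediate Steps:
Function('Z')(I) = Add(14, I) (Function('Z')(I) = Add(I, 14) = Add(14, I))
p = Rational(-1, 5) (p = Pow(Add(14, -19), -1) = Pow(-5, -1) = Rational(-1, 5) ≈ -0.20000)
Mul(-5, p) = Mul(-5, Rational(-1, 5)) = 1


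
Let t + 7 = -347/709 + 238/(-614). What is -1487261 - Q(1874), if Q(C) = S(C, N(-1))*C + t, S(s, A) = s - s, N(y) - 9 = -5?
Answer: -323719976502/217663 ≈ -1.4873e+6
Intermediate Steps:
N(y) = 4 (N(y) = 9 - 5 = 4)
S(s, A) = 0
t = -1714541/217663 (t = -7 + (-347/709 + 238/(-614)) = -7 + (-347*1/709 + 238*(-1/614)) = -7 + (-347/709 - 119/307) = -7 - 190900/217663 = -1714541/217663 ≈ -7.8770)
Q(C) = -1714541/217663 (Q(C) = 0*C - 1714541/217663 = 0 - 1714541/217663 = -1714541/217663)
-1487261 - Q(1874) = -1487261 - 1*(-1714541/217663) = -1487261 + 1714541/217663 = -323719976502/217663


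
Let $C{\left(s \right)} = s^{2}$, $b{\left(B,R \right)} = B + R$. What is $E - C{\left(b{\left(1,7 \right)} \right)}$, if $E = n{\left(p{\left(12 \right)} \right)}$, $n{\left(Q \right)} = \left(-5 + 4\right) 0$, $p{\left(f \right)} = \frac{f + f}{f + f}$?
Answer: $-64$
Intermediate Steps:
$p{\left(f \right)} = 1$ ($p{\left(f \right)} = \frac{2 f}{2 f} = 2 f \frac{1}{2 f} = 1$)
$n{\left(Q \right)} = 0$ ($n{\left(Q \right)} = \left(-1\right) 0 = 0$)
$E = 0$
$E - C{\left(b{\left(1,7 \right)} \right)} = 0 - \left(1 + 7\right)^{2} = 0 - 8^{2} = 0 - 64 = -64$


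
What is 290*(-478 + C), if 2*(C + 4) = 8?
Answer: -138620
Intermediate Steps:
C = 0 (C = -4 + (½)*8 = -4 + 4 = 0)
290*(-478 + C) = 290*(-478 + 0) = 290*(-478) = -138620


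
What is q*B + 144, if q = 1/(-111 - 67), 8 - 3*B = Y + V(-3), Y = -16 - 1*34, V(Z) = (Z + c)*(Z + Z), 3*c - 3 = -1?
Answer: 38426/267 ≈ 143.92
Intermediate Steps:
c = ⅔ (c = 1 + (⅓)*(-1) = 1 - ⅓ = ⅔ ≈ 0.66667)
V(Z) = 2*Z*(⅔ + Z) (V(Z) = (Z + ⅔)*(Z + Z) = (⅔ + Z)*(2*Z) = 2*Z*(⅔ + Z))
Y = -50 (Y = -16 - 34 = -50)
B = 44/3 (B = 8/3 - (-50 + (⅔)*(-3)*(2 + 3*(-3)))/3 = 8/3 - (-50 + (⅔)*(-3)*(2 - 9))/3 = 8/3 - (-50 + (⅔)*(-3)*(-7))/3 = 8/3 - (-50 + 14)/3 = 8/3 - ⅓*(-36) = 8/3 + 12 = 44/3 ≈ 14.667)
q = -1/178 (q = 1/(-178) = -1/178 ≈ -0.0056180)
q*B + 144 = -1/178*44/3 + 144 = -22/267 + 144 = 38426/267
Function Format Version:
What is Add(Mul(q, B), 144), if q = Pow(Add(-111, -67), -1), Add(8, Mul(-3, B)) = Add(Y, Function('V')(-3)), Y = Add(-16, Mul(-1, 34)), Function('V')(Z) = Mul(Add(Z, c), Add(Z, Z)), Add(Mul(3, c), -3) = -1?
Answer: Rational(38426, 267) ≈ 143.92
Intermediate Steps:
c = Rational(2, 3) (c = Add(1, Mul(Rational(1, 3), -1)) = Add(1, Rational(-1, 3)) = Rational(2, 3) ≈ 0.66667)
Function('V')(Z) = Mul(2, Z, Add(Rational(2, 3), Z)) (Function('V')(Z) = Mul(Add(Z, Rational(2, 3)), Add(Z, Z)) = Mul(Add(Rational(2, 3), Z), Mul(2, Z)) = Mul(2, Z, Add(Rational(2, 3), Z)))
Y = -50 (Y = Add(-16, -34) = -50)
B = Rational(44, 3) (B = Add(Rational(8, 3), Mul(Rational(-1, 3), Add(-50, Mul(Rational(2, 3), -3, Add(2, Mul(3, -3)))))) = Add(Rational(8, 3), Mul(Rational(-1, 3), Add(-50, Mul(Rational(2, 3), -3, Add(2, -9))))) = Add(Rational(8, 3), Mul(Rational(-1, 3), Add(-50, Mul(Rational(2, 3), -3, -7)))) = Add(Rational(8, 3), Mul(Rational(-1, 3), Add(-50, 14))) = Add(Rational(8, 3), Mul(Rational(-1, 3), -36)) = Add(Rational(8, 3), 12) = Rational(44, 3) ≈ 14.667)
q = Rational(-1, 178) (q = Pow(-178, -1) = Rational(-1, 178) ≈ -0.0056180)
Add(Mul(q, B), 144) = Add(Mul(Rational(-1, 178), Rational(44, 3)), 144) = Add(Rational(-22, 267), 144) = Rational(38426, 267)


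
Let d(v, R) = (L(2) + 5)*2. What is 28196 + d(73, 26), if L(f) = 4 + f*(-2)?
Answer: 28206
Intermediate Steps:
L(f) = 4 - 2*f
d(v, R) = 10 (d(v, R) = ((4 - 2*2) + 5)*2 = ((4 - 4) + 5)*2 = (0 + 5)*2 = 5*2 = 10)
28196 + d(73, 26) = 28196 + 10 = 28206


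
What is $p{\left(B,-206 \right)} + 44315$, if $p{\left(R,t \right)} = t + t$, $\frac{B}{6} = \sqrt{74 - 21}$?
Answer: $43903$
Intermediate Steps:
$B = 6 \sqrt{53}$ ($B = 6 \sqrt{74 - 21} = 6 \sqrt{53} \approx 43.681$)
$p{\left(R,t \right)} = 2 t$
$p{\left(B,-206 \right)} + 44315 = 2 \left(-206\right) + 44315 = -412 + 44315 = 43903$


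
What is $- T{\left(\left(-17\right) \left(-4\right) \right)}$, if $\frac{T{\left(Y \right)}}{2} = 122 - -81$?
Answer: $-406$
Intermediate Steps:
$T{\left(Y \right)} = 406$ ($T{\left(Y \right)} = 2 \left(122 - -81\right) = 2 \left(122 + 81\right) = 2 \cdot 203 = 406$)
$- T{\left(\left(-17\right) \left(-4\right) \right)} = \left(-1\right) 406 = -406$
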